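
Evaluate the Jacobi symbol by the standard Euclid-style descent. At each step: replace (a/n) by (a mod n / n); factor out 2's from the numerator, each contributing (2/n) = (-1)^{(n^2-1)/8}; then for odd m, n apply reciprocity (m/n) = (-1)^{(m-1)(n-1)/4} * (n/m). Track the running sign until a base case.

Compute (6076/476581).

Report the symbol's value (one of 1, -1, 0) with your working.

0

6076 = 2^2·1519; (2/476581) = -1 since 476581 mod 8 = 5, so (6076/476581) = (-1)^2·(1519/476581); sign now +1
reciprocity: (1519/476581) = +1·(476581/1519) since 1519 mod 4 = 3, 476581 mod 4 = 1; sign now +1
(476581/1519) = (1134/1519)   [reduce mod 1519]
1134 = 2^1·567; (2/1519) = +1 since 1519 mod 8 = 7, so (1134/1519) = (+1)^1·(567/1519); sign now +1
reciprocity: (567/1519) = -1·(1519/567) since 567 mod 4 = 3, 1519 mod 4 = 3; sign now -1
(1519/567) = (385/567)   [reduce mod 567]
reciprocity: (385/567) = +1·(567/385) since 385 mod 4 = 1, 567 mod 4 = 3; sign now -1
(567/385) = (182/385)   [reduce mod 385]
182 = 2^1·91; (2/385) = +1 since 385 mod 8 = 1, so (182/385) = (+1)^1·(91/385); sign now -1
reciprocity: (91/385) = +1·(385/91) since 91 mod 4 = 3, 385 mod 4 = 1; sign now -1
(385/91) = (21/91)   [reduce mod 91]
reciprocity: (21/91) = +1·(91/21) since 21 mod 4 = 1, 91 mod 4 = 3; sign now -1
(91/21) = (7/21)   [reduce mod 21]
reciprocity: (7/21) = +1·(21/7) since 7 mod 4 = 3, 21 mod 4 = 1; sign now -1
(21/7) = (0/7)   [reduce mod 7]
(0/7) = 0   [gcd(a, n) > 1]; final value = 0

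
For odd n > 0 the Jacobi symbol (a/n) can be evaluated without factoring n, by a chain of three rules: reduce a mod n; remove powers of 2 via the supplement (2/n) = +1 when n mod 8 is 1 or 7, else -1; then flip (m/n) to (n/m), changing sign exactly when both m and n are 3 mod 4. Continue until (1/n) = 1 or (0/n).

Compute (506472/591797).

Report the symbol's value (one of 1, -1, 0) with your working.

506472 = 2^3·63309; (2/591797) = -1 since 591797 mod 8 = 5, so (506472/591797) = (-1)^3·(63309/591797); sign now -1
reciprocity: (63309/591797) = +1·(591797/63309) since 63309 mod 4 = 1, 591797 mod 4 = 1; sign now -1
(591797/63309) = (22016/63309)   [reduce mod 63309]
22016 = 2^9·43; (2/63309) = -1 since 63309 mod 8 = 5, so (22016/63309) = (-1)^9·(43/63309); sign now +1
reciprocity: (43/63309) = +1·(63309/43) since 43 mod 4 = 3, 63309 mod 4 = 1; sign now +1
(63309/43) = (13/43)   [reduce mod 43]
reciprocity: (13/43) = +1·(43/13) since 13 mod 4 = 1, 43 mod 4 = 3; sign now +1
(43/13) = (4/13)   [reduce mod 13]
4 = 2^2·1; (2/13) = -1 since 13 mod 8 = 5, so (4/13) = (-1)^2·(1/13); sign now +1
(1/13) = 1; final value = sign = +1

1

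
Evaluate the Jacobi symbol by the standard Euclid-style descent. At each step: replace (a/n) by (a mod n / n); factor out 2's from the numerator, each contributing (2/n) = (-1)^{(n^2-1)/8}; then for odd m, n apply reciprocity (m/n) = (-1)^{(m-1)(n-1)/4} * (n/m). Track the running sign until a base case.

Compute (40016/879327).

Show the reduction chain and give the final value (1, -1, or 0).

0

factor out 2^4: 40016 = 2^4·2501; with 879327 mod 8 = 7, (2/879327) = +1; sign now +1; continue with (2501/879327)
flip (2501/879327) -> (879327/2501): both odd, 2501 mod 4 = 1, 879327 mod 4 = 3, so the flip contributes +1; sign now +1
(879327/2501): 879327 mod 2501 = 1476, so (879327/2501) = (1476/2501)
factor out 2^2: 1476 = 2^2·369; with 2501 mod 8 = 5, (2/2501) = -1; sign now +1; continue with (369/2501)
flip (369/2501) -> (2501/369): both odd, 369 mod 4 = 1, 2501 mod 4 = 1, so the flip contributes +1; sign now +1
(2501/369): 2501 mod 369 = 287, so (2501/369) = (287/369)
flip (287/369) -> (369/287): both odd, 287 mod 4 = 3, 369 mod 4 = 1, so the flip contributes +1; sign now +1
(369/287): 369 mod 287 = 82, so (369/287) = (82/287)
factor out 2^1: 82 = 2^1·41; with 287 mod 8 = 7, (2/287) = +1; sign now +1; continue with (41/287)
flip (41/287) -> (287/41): both odd, 41 mod 4 = 1, 287 mod 4 = 3, so the flip contributes +1; sign now +1
(287/41): 287 mod 41 = 0, so (287/41) = (0/41)
reached (0/41); gcd(a, n) > 1, so (0/41) = 0 and the symbol is 0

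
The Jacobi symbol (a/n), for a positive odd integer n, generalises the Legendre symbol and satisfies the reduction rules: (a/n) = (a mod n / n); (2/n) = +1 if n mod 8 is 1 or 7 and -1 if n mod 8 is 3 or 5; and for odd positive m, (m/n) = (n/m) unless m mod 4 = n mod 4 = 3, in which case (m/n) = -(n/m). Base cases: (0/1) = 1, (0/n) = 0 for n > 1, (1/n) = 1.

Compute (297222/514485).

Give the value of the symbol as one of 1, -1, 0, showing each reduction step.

factor out 2^1: 297222 = 2^1·148611; with 514485 mod 8 = 5, (2/514485) = -1; sign now -1; continue with (148611/514485)
flip (148611/514485) -> (514485/148611): both odd, 148611 mod 4 = 3, 514485 mod 4 = 1, so the flip contributes +1; sign now -1
(514485/148611): 514485 mod 148611 = 68652, so (514485/148611) = (68652/148611)
factor out 2^2: 68652 = 2^2·17163; with 148611 mod 8 = 3, (2/148611) = -1; sign now -1; continue with (17163/148611)
flip (17163/148611) -> (148611/17163): both odd, 17163 mod 4 = 3, 148611 mod 4 = 3, so the flip contributes -1; sign now +1
(148611/17163): 148611 mod 17163 = 11307, so (148611/17163) = (11307/17163)
flip (11307/17163) -> (17163/11307): both odd, 11307 mod 4 = 3, 17163 mod 4 = 3, so the flip contributes -1; sign now -1
(17163/11307): 17163 mod 11307 = 5856, so (17163/11307) = (5856/11307)
factor out 2^5: 5856 = 2^5·183; with 11307 mod 8 = 3, (2/11307) = -1; sign now +1; continue with (183/11307)
flip (183/11307) -> (11307/183): both odd, 183 mod 4 = 3, 11307 mod 4 = 3, so the flip contributes -1; sign now -1
(11307/183): 11307 mod 183 = 144, so (11307/183) = (144/183)
factor out 2^4: 144 = 2^4·9; with 183 mod 8 = 7, (2/183) = +1; sign now -1; continue with (9/183)
flip (9/183) -> (183/9): both odd, 9 mod 4 = 1, 183 mod 4 = 3, so the flip contributes +1; sign now -1
(183/9): 183 mod 9 = 3, so (183/9) = (3/9)
flip (3/9) -> (9/3): both odd, 3 mod 4 = 3, 9 mod 4 = 1, so the flip contributes +1; sign now -1
(9/3): 9 mod 3 = 0, so (9/3) = (0/3)
reached (0/3); gcd(a, n) > 1, so (0/3) = 0 and the symbol is 0

0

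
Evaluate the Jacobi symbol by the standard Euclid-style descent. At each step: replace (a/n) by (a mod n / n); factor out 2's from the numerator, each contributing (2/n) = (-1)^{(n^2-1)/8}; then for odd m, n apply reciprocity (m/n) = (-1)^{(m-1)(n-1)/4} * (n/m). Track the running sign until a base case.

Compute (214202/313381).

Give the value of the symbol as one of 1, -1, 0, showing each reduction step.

-1

factor out 2^1: 214202 = 2^1·107101; with 313381 mod 8 = 5, (2/313381) = -1; sign now -1; continue with (107101/313381)
flip (107101/313381) -> (313381/107101): both odd, 107101 mod 4 = 1, 313381 mod 4 = 1, so the flip contributes +1; sign now -1
(313381/107101): 313381 mod 107101 = 99179, so (313381/107101) = (99179/107101)
flip (99179/107101) -> (107101/99179): both odd, 99179 mod 4 = 3, 107101 mod 4 = 1, so the flip contributes +1; sign now -1
(107101/99179): 107101 mod 99179 = 7922, so (107101/99179) = (7922/99179)
factor out 2^1: 7922 = 2^1·3961; with 99179 mod 8 = 3, (2/99179) = -1; sign now +1; continue with (3961/99179)
flip (3961/99179) -> (99179/3961): both odd, 3961 mod 4 = 1, 99179 mod 4 = 3, so the flip contributes +1; sign now +1
(99179/3961): 99179 mod 3961 = 154, so (99179/3961) = (154/3961)
factor out 2^1: 154 = 2^1·77; with 3961 mod 8 = 1, (2/3961) = +1; sign now +1; continue with (77/3961)
flip (77/3961) -> (3961/77): both odd, 77 mod 4 = 1, 3961 mod 4 = 1, so the flip contributes +1; sign now +1
(3961/77): 3961 mod 77 = 34, so (3961/77) = (34/77)
factor out 2^1: 34 = 2^1·17; with 77 mod 8 = 5, (2/77) = -1; sign now -1; continue with (17/77)
flip (17/77) -> (77/17): both odd, 17 mod 4 = 1, 77 mod 4 = 1, so the flip contributes +1; sign now -1
(77/17): 77 mod 17 = 9, so (77/17) = (9/17)
flip (9/17) -> (17/9): both odd, 9 mod 4 = 1, 17 mod 4 = 1, so the flip contributes +1; sign now -1
(17/9): 17 mod 9 = 8, so (17/9) = (8/9)
factor out 2^3: 8 = 2^3·1; with 9 mod 8 = 1, (2/9) = +1; sign now -1; continue with (1/9)
reached (1/9) = 1, so the symbol is -1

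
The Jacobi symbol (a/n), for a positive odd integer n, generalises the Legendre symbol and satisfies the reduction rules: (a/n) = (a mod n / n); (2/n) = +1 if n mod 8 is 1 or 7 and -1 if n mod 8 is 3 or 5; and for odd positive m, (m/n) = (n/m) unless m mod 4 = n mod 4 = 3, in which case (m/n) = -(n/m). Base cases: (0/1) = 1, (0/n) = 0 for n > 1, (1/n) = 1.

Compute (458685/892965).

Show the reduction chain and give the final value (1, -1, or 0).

reciprocity: (458685/892965) = +1·(892965/458685) since 458685 mod 4 = 1, 892965 mod 4 = 1; sign now +1
(892965/458685) = (434280/458685)   [reduce mod 458685]
434280 = 2^3·54285; (2/458685) = -1 since 458685 mod 8 = 5, so (434280/458685) = (-1)^3·(54285/458685); sign now -1
reciprocity: (54285/458685) = +1·(458685/54285) since 54285 mod 4 = 1, 458685 mod 4 = 1; sign now -1
(458685/54285) = (24405/54285)   [reduce mod 54285]
reciprocity: (24405/54285) = +1·(54285/24405) since 24405 mod 4 = 1, 54285 mod 4 = 1; sign now -1
(54285/24405) = (5475/24405)   [reduce mod 24405]
reciprocity: (5475/24405) = +1·(24405/5475) since 5475 mod 4 = 3, 24405 mod 4 = 1; sign now -1
(24405/5475) = (2505/5475)   [reduce mod 5475]
reciprocity: (2505/5475) = +1·(5475/2505) since 2505 mod 4 = 1, 5475 mod 4 = 3; sign now -1
(5475/2505) = (465/2505)   [reduce mod 2505]
reciprocity: (465/2505) = +1·(2505/465) since 465 mod 4 = 1, 2505 mod 4 = 1; sign now -1
(2505/465) = (180/465)   [reduce mod 465]
180 = 2^2·45; (2/465) = +1 since 465 mod 8 = 1, so (180/465) = (+1)^2·(45/465); sign now -1
reciprocity: (45/465) = +1·(465/45) since 45 mod 4 = 1, 465 mod 4 = 1; sign now -1
(465/45) = (15/45)   [reduce mod 45]
reciprocity: (15/45) = +1·(45/15) since 15 mod 4 = 3, 45 mod 4 = 1; sign now -1
(45/15) = (0/15)   [reduce mod 15]
(0/15) = 0   [gcd(a, n) > 1]; final value = 0

0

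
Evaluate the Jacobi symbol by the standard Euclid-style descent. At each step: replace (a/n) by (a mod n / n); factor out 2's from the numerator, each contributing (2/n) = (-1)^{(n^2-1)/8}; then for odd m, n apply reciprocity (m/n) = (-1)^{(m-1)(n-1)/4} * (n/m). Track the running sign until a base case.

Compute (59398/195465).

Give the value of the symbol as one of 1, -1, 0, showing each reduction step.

59398 = 2^1·29699; (2/195465) = +1 since 195465 mod 8 = 1, so (59398/195465) = (+1)^1·(29699/195465); sign now +1
reciprocity: (29699/195465) = +1·(195465/29699) since 29699 mod 4 = 3, 195465 mod 4 = 1; sign now +1
(195465/29699) = (17271/29699)   [reduce mod 29699]
reciprocity: (17271/29699) = -1·(29699/17271) since 17271 mod 4 = 3, 29699 mod 4 = 3; sign now -1
(29699/17271) = (12428/17271)   [reduce mod 17271]
12428 = 2^2·3107; (2/17271) = +1 since 17271 mod 8 = 7, so (12428/17271) = (+1)^2·(3107/17271); sign now -1
reciprocity: (3107/17271) = -1·(17271/3107) since 3107 mod 4 = 3, 17271 mod 4 = 3; sign now +1
(17271/3107) = (1736/3107)   [reduce mod 3107]
1736 = 2^3·217; (2/3107) = -1 since 3107 mod 8 = 3, so (1736/3107) = (-1)^3·(217/3107); sign now -1
reciprocity: (217/3107) = +1·(3107/217) since 217 mod 4 = 1, 3107 mod 4 = 3; sign now -1
(3107/217) = (69/217)   [reduce mod 217]
reciprocity: (69/217) = +1·(217/69) since 69 mod 4 = 1, 217 mod 4 = 1; sign now -1
(217/69) = (10/69)   [reduce mod 69]
10 = 2^1·5; (2/69) = -1 since 69 mod 8 = 5, so (10/69) = (-1)^1·(5/69); sign now +1
reciprocity: (5/69) = +1·(69/5) since 5 mod 4 = 1, 69 mod 4 = 1; sign now +1
(69/5) = (4/5)   [reduce mod 5]
4 = 2^2·1; (2/5) = -1 since 5 mod 8 = 5, so (4/5) = (-1)^2·(1/5); sign now +1
(1/5) = 1; final value = sign = +1

1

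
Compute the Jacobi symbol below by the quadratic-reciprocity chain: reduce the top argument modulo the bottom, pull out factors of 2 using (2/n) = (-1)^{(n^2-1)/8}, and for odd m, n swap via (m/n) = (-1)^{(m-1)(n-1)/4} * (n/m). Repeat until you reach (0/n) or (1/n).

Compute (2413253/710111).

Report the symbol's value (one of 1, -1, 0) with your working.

1

(2413253/710111): 2413253 mod 710111 = 282920, so (2413253/710111) = (282920/710111)
factor out 2^3: 282920 = 2^3·35365; with 710111 mod 8 = 7, (2/710111) = +1; sign now +1; continue with (35365/710111)
flip (35365/710111) -> (710111/35365): both odd, 35365 mod 4 = 1, 710111 mod 4 = 3, so the flip contributes +1; sign now +1
(710111/35365): 710111 mod 35365 = 2811, so (710111/35365) = (2811/35365)
flip (2811/35365) -> (35365/2811): both odd, 2811 mod 4 = 3, 35365 mod 4 = 1, so the flip contributes +1; sign now +1
(35365/2811): 35365 mod 2811 = 1633, so (35365/2811) = (1633/2811)
flip (1633/2811) -> (2811/1633): both odd, 1633 mod 4 = 1, 2811 mod 4 = 3, so the flip contributes +1; sign now +1
(2811/1633): 2811 mod 1633 = 1178, so (2811/1633) = (1178/1633)
factor out 2^1: 1178 = 2^1·589; with 1633 mod 8 = 1, (2/1633) = +1; sign now +1; continue with (589/1633)
flip (589/1633) -> (1633/589): both odd, 589 mod 4 = 1, 1633 mod 4 = 1, so the flip contributes +1; sign now +1
(1633/589): 1633 mod 589 = 455, so (1633/589) = (455/589)
flip (455/589) -> (589/455): both odd, 455 mod 4 = 3, 589 mod 4 = 1, so the flip contributes +1; sign now +1
(589/455): 589 mod 455 = 134, so (589/455) = (134/455)
factor out 2^1: 134 = 2^1·67; with 455 mod 8 = 7, (2/455) = +1; sign now +1; continue with (67/455)
flip (67/455) -> (455/67): both odd, 67 mod 4 = 3, 455 mod 4 = 3, so the flip contributes -1; sign now -1
(455/67): 455 mod 67 = 53, so (455/67) = (53/67)
flip (53/67) -> (67/53): both odd, 53 mod 4 = 1, 67 mod 4 = 3, so the flip contributes +1; sign now -1
(67/53): 67 mod 53 = 14, so (67/53) = (14/53)
factor out 2^1: 14 = 2^1·7; with 53 mod 8 = 5, (2/53) = -1; sign now +1; continue with (7/53)
flip (7/53) -> (53/7): both odd, 7 mod 4 = 3, 53 mod 4 = 1, so the flip contributes +1; sign now +1
(53/7): 53 mod 7 = 4, so (53/7) = (4/7)
factor out 2^2: 4 = 2^2·1; with 7 mod 8 = 7, (2/7) = +1; sign now +1; continue with (1/7)
reached (1/7) = 1, so the symbol is +1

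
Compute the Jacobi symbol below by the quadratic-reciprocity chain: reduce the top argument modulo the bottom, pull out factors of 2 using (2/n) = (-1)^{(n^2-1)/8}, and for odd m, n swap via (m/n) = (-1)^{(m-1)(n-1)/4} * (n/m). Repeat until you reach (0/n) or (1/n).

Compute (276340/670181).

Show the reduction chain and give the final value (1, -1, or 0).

1

276340 = 2^2·69085; (2/670181) = -1 since 670181 mod 8 = 5, so (276340/670181) = (-1)^2·(69085/670181); sign now +1
reciprocity: (69085/670181) = +1·(670181/69085) since 69085 mod 4 = 1, 670181 mod 4 = 1; sign now +1
(670181/69085) = (48416/69085)   [reduce mod 69085]
48416 = 2^5·1513; (2/69085) = -1 since 69085 mod 8 = 5, so (48416/69085) = (-1)^5·(1513/69085); sign now -1
reciprocity: (1513/69085) = +1·(69085/1513) since 1513 mod 4 = 1, 69085 mod 4 = 1; sign now -1
(69085/1513) = (1000/1513)   [reduce mod 1513]
1000 = 2^3·125; (2/1513) = +1 since 1513 mod 8 = 1, so (1000/1513) = (+1)^3·(125/1513); sign now -1
reciprocity: (125/1513) = +1·(1513/125) since 125 mod 4 = 1, 1513 mod 4 = 1; sign now -1
(1513/125) = (13/125)   [reduce mod 125]
reciprocity: (13/125) = +1·(125/13) since 13 mod 4 = 1, 125 mod 4 = 1; sign now -1
(125/13) = (8/13)   [reduce mod 13]
8 = 2^3·1; (2/13) = -1 since 13 mod 8 = 5, so (8/13) = (-1)^3·(1/13); sign now +1
(1/13) = 1; final value = sign = +1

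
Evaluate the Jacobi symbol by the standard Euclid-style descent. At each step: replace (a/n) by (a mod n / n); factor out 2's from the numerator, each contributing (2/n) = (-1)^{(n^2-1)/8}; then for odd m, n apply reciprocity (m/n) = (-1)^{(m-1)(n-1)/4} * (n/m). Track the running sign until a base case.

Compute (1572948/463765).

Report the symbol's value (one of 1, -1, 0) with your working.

(1572948/463765) = (181653/463765)   [reduce mod 463765]
reciprocity: (181653/463765) = +1·(463765/181653) since 181653 mod 4 = 1, 463765 mod 4 = 1; sign now +1
(463765/181653) = (100459/181653)   [reduce mod 181653]
reciprocity: (100459/181653) = +1·(181653/100459) since 100459 mod 4 = 3, 181653 mod 4 = 1; sign now +1
(181653/100459) = (81194/100459)   [reduce mod 100459]
81194 = 2^1·40597; (2/100459) = -1 since 100459 mod 8 = 3, so (81194/100459) = (-1)^1·(40597/100459); sign now -1
reciprocity: (40597/100459) = +1·(100459/40597) since 40597 mod 4 = 1, 100459 mod 4 = 3; sign now -1
(100459/40597) = (19265/40597)   [reduce mod 40597]
reciprocity: (19265/40597) = +1·(40597/19265) since 19265 mod 4 = 1, 40597 mod 4 = 1; sign now -1
(40597/19265) = (2067/19265)   [reduce mod 19265]
reciprocity: (2067/19265) = +1·(19265/2067) since 2067 mod 4 = 3, 19265 mod 4 = 1; sign now -1
(19265/2067) = (662/2067)   [reduce mod 2067]
662 = 2^1·331; (2/2067) = -1 since 2067 mod 8 = 3, so (662/2067) = (-1)^1·(331/2067); sign now +1
reciprocity: (331/2067) = -1·(2067/331) since 331 mod 4 = 3, 2067 mod 4 = 3; sign now -1
(2067/331) = (81/331)   [reduce mod 331]
reciprocity: (81/331) = +1·(331/81) since 81 mod 4 = 1, 331 mod 4 = 3; sign now -1
(331/81) = (7/81)   [reduce mod 81]
reciprocity: (7/81) = +1·(81/7) since 7 mod 4 = 3, 81 mod 4 = 1; sign now -1
(81/7) = (4/7)   [reduce mod 7]
4 = 2^2·1; (2/7) = +1 since 7 mod 8 = 7, so (4/7) = (+1)^2·(1/7); sign now -1
(1/7) = 1; final value = sign = -1

-1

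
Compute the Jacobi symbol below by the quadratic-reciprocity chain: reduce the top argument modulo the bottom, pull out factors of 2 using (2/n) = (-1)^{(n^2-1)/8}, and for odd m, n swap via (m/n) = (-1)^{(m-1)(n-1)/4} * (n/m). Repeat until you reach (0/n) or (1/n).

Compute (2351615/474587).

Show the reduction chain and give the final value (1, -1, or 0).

(2351615/474587): 2351615 mod 474587 = 453267, so (2351615/474587) = (453267/474587)
flip (453267/474587) -> (474587/453267): both odd, 453267 mod 4 = 3, 474587 mod 4 = 3, so the flip contributes -1; sign now -1
(474587/453267): 474587 mod 453267 = 21320, so (474587/453267) = (21320/453267)
factor out 2^3: 21320 = 2^3·2665; with 453267 mod 8 = 3, (2/453267) = -1; sign now +1; continue with (2665/453267)
flip (2665/453267) -> (453267/2665): both odd, 2665 mod 4 = 1, 453267 mod 4 = 3, so the flip contributes +1; sign now +1
(453267/2665): 453267 mod 2665 = 217, so (453267/2665) = (217/2665)
flip (217/2665) -> (2665/217): both odd, 217 mod 4 = 1, 2665 mod 4 = 1, so the flip contributes +1; sign now +1
(2665/217): 2665 mod 217 = 61, so (2665/217) = (61/217)
flip (61/217) -> (217/61): both odd, 61 mod 4 = 1, 217 mod 4 = 1, so the flip contributes +1; sign now +1
(217/61): 217 mod 61 = 34, so (217/61) = (34/61)
factor out 2^1: 34 = 2^1·17; with 61 mod 8 = 5, (2/61) = -1; sign now -1; continue with (17/61)
flip (17/61) -> (61/17): both odd, 17 mod 4 = 1, 61 mod 4 = 1, so the flip contributes +1; sign now -1
(61/17): 61 mod 17 = 10, so (61/17) = (10/17)
factor out 2^1: 10 = 2^1·5; with 17 mod 8 = 1, (2/17) = +1; sign now -1; continue with (5/17)
flip (5/17) -> (17/5): both odd, 5 mod 4 = 1, 17 mod 4 = 1, so the flip contributes +1; sign now -1
(17/5): 17 mod 5 = 2, so (17/5) = (2/5)
factor out 2^1: 2 = 2^1·1; with 5 mod 8 = 5, (2/5) = -1; sign now +1; continue with (1/5)
reached (1/5) = 1, so the symbol is +1

1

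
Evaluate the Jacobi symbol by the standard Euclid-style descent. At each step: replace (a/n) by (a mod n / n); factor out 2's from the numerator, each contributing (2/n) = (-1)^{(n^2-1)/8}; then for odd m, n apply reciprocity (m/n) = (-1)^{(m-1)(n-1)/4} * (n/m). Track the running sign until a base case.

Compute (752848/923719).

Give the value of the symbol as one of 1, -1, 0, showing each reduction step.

factor out 2^4: 752848 = 2^4·47053; with 923719 mod 8 = 7, (2/923719) = +1; sign now +1; continue with (47053/923719)
flip (47053/923719) -> (923719/47053): both odd, 47053 mod 4 = 1, 923719 mod 4 = 3, so the flip contributes +1; sign now +1
(923719/47053): 923719 mod 47053 = 29712, so (923719/47053) = (29712/47053)
factor out 2^4: 29712 = 2^4·1857; with 47053 mod 8 = 5, (2/47053) = -1; sign now +1; continue with (1857/47053)
flip (1857/47053) -> (47053/1857): both odd, 1857 mod 4 = 1, 47053 mod 4 = 1, so the flip contributes +1; sign now +1
(47053/1857): 47053 mod 1857 = 628, so (47053/1857) = (628/1857)
factor out 2^2: 628 = 2^2·157; with 1857 mod 8 = 1, (2/1857) = +1; sign now +1; continue with (157/1857)
flip (157/1857) -> (1857/157): both odd, 157 mod 4 = 1, 1857 mod 4 = 1, so the flip contributes +1; sign now +1
(1857/157): 1857 mod 157 = 130, so (1857/157) = (130/157)
factor out 2^1: 130 = 2^1·65; with 157 mod 8 = 5, (2/157) = -1; sign now -1; continue with (65/157)
flip (65/157) -> (157/65): both odd, 65 mod 4 = 1, 157 mod 4 = 1, so the flip contributes +1; sign now -1
(157/65): 157 mod 65 = 27, so (157/65) = (27/65)
flip (27/65) -> (65/27): both odd, 27 mod 4 = 3, 65 mod 4 = 1, so the flip contributes +1; sign now -1
(65/27): 65 mod 27 = 11, so (65/27) = (11/27)
flip (11/27) -> (27/11): both odd, 11 mod 4 = 3, 27 mod 4 = 3, so the flip contributes -1; sign now +1
(27/11): 27 mod 11 = 5, so (27/11) = (5/11)
flip (5/11) -> (11/5): both odd, 5 mod 4 = 1, 11 mod 4 = 3, so the flip contributes +1; sign now +1
(11/5): 11 mod 5 = 1, so (11/5) = (1/5)
reached (1/5) = 1, so the symbol is +1

1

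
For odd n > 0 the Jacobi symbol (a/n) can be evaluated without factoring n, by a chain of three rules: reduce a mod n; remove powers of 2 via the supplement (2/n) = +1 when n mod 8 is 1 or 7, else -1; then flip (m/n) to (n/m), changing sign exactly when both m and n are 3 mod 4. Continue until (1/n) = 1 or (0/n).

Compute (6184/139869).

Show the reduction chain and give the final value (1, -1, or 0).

factor out 2^3: 6184 = 2^3·773; with 139869 mod 8 = 5, (2/139869) = -1; sign now -1; continue with (773/139869)
flip (773/139869) -> (139869/773): both odd, 773 mod 4 = 1, 139869 mod 4 = 1, so the flip contributes +1; sign now -1
(139869/773): 139869 mod 773 = 729, so (139869/773) = (729/773)
flip (729/773) -> (773/729): both odd, 729 mod 4 = 1, 773 mod 4 = 1, so the flip contributes +1; sign now -1
(773/729): 773 mod 729 = 44, so (773/729) = (44/729)
factor out 2^2: 44 = 2^2·11; with 729 mod 8 = 1, (2/729) = +1; sign now -1; continue with (11/729)
flip (11/729) -> (729/11): both odd, 11 mod 4 = 3, 729 mod 4 = 1, so the flip contributes +1; sign now -1
(729/11): 729 mod 11 = 3, so (729/11) = (3/11)
flip (3/11) -> (11/3): both odd, 3 mod 4 = 3, 11 mod 4 = 3, so the flip contributes -1; sign now +1
(11/3): 11 mod 3 = 2, so (11/3) = (2/3)
factor out 2^1: 2 = 2^1·1; with 3 mod 8 = 3, (2/3) = -1; sign now -1; continue with (1/3)
reached (1/3) = 1, so the symbol is -1

-1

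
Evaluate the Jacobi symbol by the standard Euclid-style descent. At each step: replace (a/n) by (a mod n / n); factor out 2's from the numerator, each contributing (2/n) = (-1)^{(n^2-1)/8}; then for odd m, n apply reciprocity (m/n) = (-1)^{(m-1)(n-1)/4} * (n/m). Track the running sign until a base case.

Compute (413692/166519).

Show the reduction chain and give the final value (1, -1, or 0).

(413692/166519): 413692 mod 166519 = 80654, so (413692/166519) = (80654/166519)
factor out 2^1: 80654 = 2^1·40327; with 166519 mod 8 = 7, (2/166519) = +1; sign now +1; continue with (40327/166519)
flip (40327/166519) -> (166519/40327): both odd, 40327 mod 4 = 3, 166519 mod 4 = 3, so the flip contributes -1; sign now -1
(166519/40327): 166519 mod 40327 = 5211, so (166519/40327) = (5211/40327)
flip (5211/40327) -> (40327/5211): both odd, 5211 mod 4 = 3, 40327 mod 4 = 3, so the flip contributes -1; sign now +1
(40327/5211): 40327 mod 5211 = 3850, so (40327/5211) = (3850/5211)
factor out 2^1: 3850 = 2^1·1925; with 5211 mod 8 = 3, (2/5211) = -1; sign now -1; continue with (1925/5211)
flip (1925/5211) -> (5211/1925): both odd, 1925 mod 4 = 1, 5211 mod 4 = 3, so the flip contributes +1; sign now -1
(5211/1925): 5211 mod 1925 = 1361, so (5211/1925) = (1361/1925)
flip (1361/1925) -> (1925/1361): both odd, 1361 mod 4 = 1, 1925 mod 4 = 1, so the flip contributes +1; sign now -1
(1925/1361): 1925 mod 1361 = 564, so (1925/1361) = (564/1361)
factor out 2^2: 564 = 2^2·141; with 1361 mod 8 = 1, (2/1361) = +1; sign now -1; continue with (141/1361)
flip (141/1361) -> (1361/141): both odd, 141 mod 4 = 1, 1361 mod 4 = 1, so the flip contributes +1; sign now -1
(1361/141): 1361 mod 141 = 92, so (1361/141) = (92/141)
factor out 2^2: 92 = 2^2·23; with 141 mod 8 = 5, (2/141) = -1; sign now -1; continue with (23/141)
flip (23/141) -> (141/23): both odd, 23 mod 4 = 3, 141 mod 4 = 1, so the flip contributes +1; sign now -1
(141/23): 141 mod 23 = 3, so (141/23) = (3/23)
flip (3/23) -> (23/3): both odd, 3 mod 4 = 3, 23 mod 4 = 3, so the flip contributes -1; sign now +1
(23/3): 23 mod 3 = 2, so (23/3) = (2/3)
factor out 2^1: 2 = 2^1·1; with 3 mod 8 = 3, (2/3) = -1; sign now -1; continue with (1/3)
reached (1/3) = 1, so the symbol is -1

-1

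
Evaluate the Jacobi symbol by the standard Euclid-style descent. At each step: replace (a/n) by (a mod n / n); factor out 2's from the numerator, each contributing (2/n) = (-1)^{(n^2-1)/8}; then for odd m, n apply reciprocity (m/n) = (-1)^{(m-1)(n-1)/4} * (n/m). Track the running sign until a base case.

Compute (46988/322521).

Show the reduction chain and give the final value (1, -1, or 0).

factor out 2^2: 46988 = 2^2·11747; with 322521 mod 8 = 1, (2/322521) = +1; sign now +1; continue with (11747/322521)
flip (11747/322521) -> (322521/11747): both odd, 11747 mod 4 = 3, 322521 mod 4 = 1, so the flip contributes +1; sign now +1
(322521/11747): 322521 mod 11747 = 5352, so (322521/11747) = (5352/11747)
factor out 2^3: 5352 = 2^3·669; with 11747 mod 8 = 3, (2/11747) = -1; sign now -1; continue with (669/11747)
flip (669/11747) -> (11747/669): both odd, 669 mod 4 = 1, 11747 mod 4 = 3, so the flip contributes +1; sign now -1
(11747/669): 11747 mod 669 = 374, so (11747/669) = (374/669)
factor out 2^1: 374 = 2^1·187; with 669 mod 8 = 5, (2/669) = -1; sign now +1; continue with (187/669)
flip (187/669) -> (669/187): both odd, 187 mod 4 = 3, 669 mod 4 = 1, so the flip contributes +1; sign now +1
(669/187): 669 mod 187 = 108, so (669/187) = (108/187)
factor out 2^2: 108 = 2^2·27; with 187 mod 8 = 3, (2/187) = -1; sign now +1; continue with (27/187)
flip (27/187) -> (187/27): both odd, 27 mod 4 = 3, 187 mod 4 = 3, so the flip contributes -1; sign now -1
(187/27): 187 mod 27 = 25, so (187/27) = (25/27)
flip (25/27) -> (27/25): both odd, 25 mod 4 = 1, 27 mod 4 = 3, so the flip contributes +1; sign now -1
(27/25): 27 mod 25 = 2, so (27/25) = (2/25)
factor out 2^1: 2 = 2^1·1; with 25 mod 8 = 1, (2/25) = +1; sign now -1; continue with (1/25)
reached (1/25) = 1, so the symbol is -1

-1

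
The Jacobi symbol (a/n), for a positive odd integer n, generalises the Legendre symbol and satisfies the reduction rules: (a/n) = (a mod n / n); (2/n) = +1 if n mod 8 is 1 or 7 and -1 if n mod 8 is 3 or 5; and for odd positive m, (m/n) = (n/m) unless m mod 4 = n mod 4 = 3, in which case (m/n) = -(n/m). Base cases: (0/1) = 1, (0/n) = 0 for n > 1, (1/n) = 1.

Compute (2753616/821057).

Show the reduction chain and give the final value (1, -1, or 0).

(2753616/821057) = (290445/821057)   [reduce mod 821057]
reciprocity: (290445/821057) = +1·(821057/290445) since 290445 mod 4 = 1, 821057 mod 4 = 1; sign now +1
(821057/290445) = (240167/290445)   [reduce mod 290445]
reciprocity: (240167/290445) = +1·(290445/240167) since 240167 mod 4 = 3, 290445 mod 4 = 1; sign now +1
(290445/240167) = (50278/240167)   [reduce mod 240167]
50278 = 2^1·25139; (2/240167) = +1 since 240167 mod 8 = 7, so (50278/240167) = (+1)^1·(25139/240167); sign now +1
reciprocity: (25139/240167) = -1·(240167/25139) since 25139 mod 4 = 3, 240167 mod 4 = 3; sign now -1
(240167/25139) = (13916/25139)   [reduce mod 25139]
13916 = 2^2·3479; (2/25139) = -1 since 25139 mod 8 = 3, so (13916/25139) = (-1)^2·(3479/25139); sign now -1
reciprocity: (3479/25139) = -1·(25139/3479) since 3479 mod 4 = 3, 25139 mod 4 = 3; sign now +1
(25139/3479) = (786/3479)   [reduce mod 3479]
786 = 2^1·393; (2/3479) = +1 since 3479 mod 8 = 7, so (786/3479) = (+1)^1·(393/3479); sign now +1
reciprocity: (393/3479) = +1·(3479/393) since 393 mod 4 = 1, 3479 mod 4 = 3; sign now +1
(3479/393) = (335/393)   [reduce mod 393]
reciprocity: (335/393) = +1·(393/335) since 335 mod 4 = 3, 393 mod 4 = 1; sign now +1
(393/335) = (58/335)   [reduce mod 335]
58 = 2^1·29; (2/335) = +1 since 335 mod 8 = 7, so (58/335) = (+1)^1·(29/335); sign now +1
reciprocity: (29/335) = +1·(335/29) since 29 mod 4 = 1, 335 mod 4 = 3; sign now +1
(335/29) = (16/29)   [reduce mod 29]
16 = 2^4·1; (2/29) = -1 since 29 mod 8 = 5, so (16/29) = (-1)^4·(1/29); sign now +1
(1/29) = 1; final value = sign = +1

1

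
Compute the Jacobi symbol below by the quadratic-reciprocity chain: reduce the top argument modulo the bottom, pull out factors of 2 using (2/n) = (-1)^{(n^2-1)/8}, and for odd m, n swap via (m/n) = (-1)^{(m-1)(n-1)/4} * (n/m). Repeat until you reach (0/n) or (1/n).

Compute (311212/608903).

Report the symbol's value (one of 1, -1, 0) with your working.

-1

311212 = 2^2·77803; (2/608903) = +1 since 608903 mod 8 = 7, so (311212/608903) = (+1)^2·(77803/608903); sign now +1
reciprocity: (77803/608903) = -1·(608903/77803) since 77803 mod 4 = 3, 608903 mod 4 = 3; sign now -1
(608903/77803) = (64282/77803)   [reduce mod 77803]
64282 = 2^1·32141; (2/77803) = -1 since 77803 mod 8 = 3, so (64282/77803) = (-1)^1·(32141/77803); sign now +1
reciprocity: (32141/77803) = +1·(77803/32141) since 32141 mod 4 = 1, 77803 mod 4 = 3; sign now +1
(77803/32141) = (13521/32141)   [reduce mod 32141]
reciprocity: (13521/32141) = +1·(32141/13521) since 13521 mod 4 = 1, 32141 mod 4 = 1; sign now +1
(32141/13521) = (5099/13521)   [reduce mod 13521]
reciprocity: (5099/13521) = +1·(13521/5099) since 5099 mod 4 = 3, 13521 mod 4 = 1; sign now +1
(13521/5099) = (3323/5099)   [reduce mod 5099]
reciprocity: (3323/5099) = -1·(5099/3323) since 3323 mod 4 = 3, 5099 mod 4 = 3; sign now -1
(5099/3323) = (1776/3323)   [reduce mod 3323]
1776 = 2^4·111; (2/3323) = -1 since 3323 mod 8 = 3, so (1776/3323) = (-1)^4·(111/3323); sign now -1
reciprocity: (111/3323) = -1·(3323/111) since 111 mod 4 = 3, 3323 mod 4 = 3; sign now +1
(3323/111) = (104/111)   [reduce mod 111]
104 = 2^3·13; (2/111) = +1 since 111 mod 8 = 7, so (104/111) = (+1)^3·(13/111); sign now +1
reciprocity: (13/111) = +1·(111/13) since 13 mod 4 = 1, 111 mod 4 = 3; sign now +1
(111/13) = (7/13)   [reduce mod 13]
reciprocity: (7/13) = +1·(13/7) since 7 mod 4 = 3, 13 mod 4 = 1; sign now +1
(13/7) = (6/7)   [reduce mod 7]
6 = 2^1·3; (2/7) = +1 since 7 mod 8 = 7, so (6/7) = (+1)^1·(3/7); sign now +1
reciprocity: (3/7) = -1·(7/3) since 3 mod 4 = 3, 7 mod 4 = 3; sign now -1
(7/3) = (1/3)   [reduce mod 3]
(1/3) = 1; final value = sign = -1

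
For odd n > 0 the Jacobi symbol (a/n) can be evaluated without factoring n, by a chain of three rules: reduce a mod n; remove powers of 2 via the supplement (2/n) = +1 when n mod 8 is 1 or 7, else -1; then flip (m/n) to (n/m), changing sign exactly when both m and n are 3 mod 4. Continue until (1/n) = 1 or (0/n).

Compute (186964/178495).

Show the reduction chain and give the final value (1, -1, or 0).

(186964/178495) = (8469/178495)   [reduce mod 178495]
reciprocity: (8469/178495) = +1·(178495/8469) since 8469 mod 4 = 1, 178495 mod 4 = 3; sign now +1
(178495/8469) = (646/8469)   [reduce mod 8469]
646 = 2^1·323; (2/8469) = -1 since 8469 mod 8 = 5, so (646/8469) = (-1)^1·(323/8469); sign now -1
reciprocity: (323/8469) = +1·(8469/323) since 323 mod 4 = 3, 8469 mod 4 = 1; sign now -1
(8469/323) = (71/323)   [reduce mod 323]
reciprocity: (71/323) = -1·(323/71) since 71 mod 4 = 3, 323 mod 4 = 3; sign now +1
(323/71) = (39/71)   [reduce mod 71]
reciprocity: (39/71) = -1·(71/39) since 39 mod 4 = 3, 71 mod 4 = 3; sign now -1
(71/39) = (32/39)   [reduce mod 39]
32 = 2^5·1; (2/39) = +1 since 39 mod 8 = 7, so (32/39) = (+1)^5·(1/39); sign now -1
(1/39) = 1; final value = sign = -1

-1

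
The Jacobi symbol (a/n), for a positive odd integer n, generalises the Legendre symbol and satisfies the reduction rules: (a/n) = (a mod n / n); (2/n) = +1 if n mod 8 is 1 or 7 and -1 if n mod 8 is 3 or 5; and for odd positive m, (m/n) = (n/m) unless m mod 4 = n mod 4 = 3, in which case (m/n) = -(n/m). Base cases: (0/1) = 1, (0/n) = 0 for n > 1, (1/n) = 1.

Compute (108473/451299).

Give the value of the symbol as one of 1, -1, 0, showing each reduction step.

reciprocity: (108473/451299) = +1·(451299/108473) since 108473 mod 4 = 1, 451299 mod 4 = 3; sign now +1
(451299/108473) = (17407/108473)   [reduce mod 108473]
reciprocity: (17407/108473) = +1·(108473/17407) since 17407 mod 4 = 3, 108473 mod 4 = 1; sign now +1
(108473/17407) = (4031/17407)   [reduce mod 17407]
reciprocity: (4031/17407) = -1·(17407/4031) since 4031 mod 4 = 3, 17407 mod 4 = 3; sign now -1
(17407/4031) = (1283/4031)   [reduce mod 4031]
reciprocity: (1283/4031) = -1·(4031/1283) since 1283 mod 4 = 3, 4031 mod 4 = 3; sign now +1
(4031/1283) = (182/1283)   [reduce mod 1283]
182 = 2^1·91; (2/1283) = -1 since 1283 mod 8 = 3, so (182/1283) = (-1)^1·(91/1283); sign now -1
reciprocity: (91/1283) = -1·(1283/91) since 91 mod 4 = 3, 1283 mod 4 = 3; sign now +1
(1283/91) = (9/91)   [reduce mod 91]
reciprocity: (9/91) = +1·(91/9) since 9 mod 4 = 1, 91 mod 4 = 3; sign now +1
(91/9) = (1/9)   [reduce mod 9]
(1/9) = 1; final value = sign = +1

1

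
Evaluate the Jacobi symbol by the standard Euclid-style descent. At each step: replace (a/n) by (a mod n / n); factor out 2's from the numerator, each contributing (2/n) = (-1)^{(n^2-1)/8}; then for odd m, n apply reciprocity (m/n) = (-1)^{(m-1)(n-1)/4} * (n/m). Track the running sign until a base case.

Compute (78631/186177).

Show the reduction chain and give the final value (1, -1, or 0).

-1

flip (78631/186177) -> (186177/78631): both odd, 78631 mod 4 = 3, 186177 mod 4 = 1, so the flip contributes +1; sign now +1
(186177/78631): 186177 mod 78631 = 28915, so (186177/78631) = (28915/78631)
flip (28915/78631) -> (78631/28915): both odd, 28915 mod 4 = 3, 78631 mod 4 = 3, so the flip contributes -1; sign now -1
(78631/28915): 78631 mod 28915 = 20801, so (78631/28915) = (20801/28915)
flip (20801/28915) -> (28915/20801): both odd, 20801 mod 4 = 1, 28915 mod 4 = 3, so the flip contributes +1; sign now -1
(28915/20801): 28915 mod 20801 = 8114, so (28915/20801) = (8114/20801)
factor out 2^1: 8114 = 2^1·4057; with 20801 mod 8 = 1, (2/20801) = +1; sign now -1; continue with (4057/20801)
flip (4057/20801) -> (20801/4057): both odd, 4057 mod 4 = 1, 20801 mod 4 = 1, so the flip contributes +1; sign now -1
(20801/4057): 20801 mod 4057 = 516, so (20801/4057) = (516/4057)
factor out 2^2: 516 = 2^2·129; with 4057 mod 8 = 1, (2/4057) = +1; sign now -1; continue with (129/4057)
flip (129/4057) -> (4057/129): both odd, 129 mod 4 = 1, 4057 mod 4 = 1, so the flip contributes +1; sign now -1
(4057/129): 4057 mod 129 = 58, so (4057/129) = (58/129)
factor out 2^1: 58 = 2^1·29; with 129 mod 8 = 1, (2/129) = +1; sign now -1; continue with (29/129)
flip (29/129) -> (129/29): both odd, 29 mod 4 = 1, 129 mod 4 = 1, so the flip contributes +1; sign now -1
(129/29): 129 mod 29 = 13, so (129/29) = (13/29)
flip (13/29) -> (29/13): both odd, 13 mod 4 = 1, 29 mod 4 = 1, so the flip contributes +1; sign now -1
(29/13): 29 mod 13 = 3, so (29/13) = (3/13)
flip (3/13) -> (13/3): both odd, 3 mod 4 = 3, 13 mod 4 = 1, so the flip contributes +1; sign now -1
(13/3): 13 mod 3 = 1, so (13/3) = (1/3)
reached (1/3) = 1, so the symbol is -1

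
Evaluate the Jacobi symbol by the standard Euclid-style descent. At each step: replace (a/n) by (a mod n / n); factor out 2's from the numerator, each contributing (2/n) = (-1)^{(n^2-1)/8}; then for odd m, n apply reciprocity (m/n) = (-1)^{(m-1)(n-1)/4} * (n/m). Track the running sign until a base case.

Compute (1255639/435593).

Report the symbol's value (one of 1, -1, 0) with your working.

(1255639/435593) = (384453/435593)   [reduce mod 435593]
reciprocity: (384453/435593) = +1·(435593/384453) since 384453 mod 4 = 1, 435593 mod 4 = 1; sign now +1
(435593/384453) = (51140/384453)   [reduce mod 384453]
51140 = 2^2·12785; (2/384453) = -1 since 384453 mod 8 = 5, so (51140/384453) = (-1)^2·(12785/384453); sign now +1
reciprocity: (12785/384453) = +1·(384453/12785) since 12785 mod 4 = 1, 384453 mod 4 = 1; sign now +1
(384453/12785) = (903/12785)   [reduce mod 12785]
reciprocity: (903/12785) = +1·(12785/903) since 903 mod 4 = 3, 12785 mod 4 = 1; sign now +1
(12785/903) = (143/903)   [reduce mod 903]
reciprocity: (143/903) = -1·(903/143) since 143 mod 4 = 3, 903 mod 4 = 3; sign now -1
(903/143) = (45/143)   [reduce mod 143]
reciprocity: (45/143) = +1·(143/45) since 45 mod 4 = 1, 143 mod 4 = 3; sign now -1
(143/45) = (8/45)   [reduce mod 45]
8 = 2^3·1; (2/45) = -1 since 45 mod 8 = 5, so (8/45) = (-1)^3·(1/45); sign now +1
(1/45) = 1; final value = sign = +1

1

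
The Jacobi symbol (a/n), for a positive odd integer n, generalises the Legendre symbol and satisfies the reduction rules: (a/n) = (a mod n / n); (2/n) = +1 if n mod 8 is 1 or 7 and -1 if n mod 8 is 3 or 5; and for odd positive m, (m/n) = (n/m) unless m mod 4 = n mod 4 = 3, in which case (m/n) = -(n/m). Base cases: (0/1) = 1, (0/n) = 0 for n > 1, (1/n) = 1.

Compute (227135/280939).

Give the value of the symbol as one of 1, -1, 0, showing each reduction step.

1

reciprocity: (227135/280939) = -1·(280939/227135) since 227135 mod 4 = 3, 280939 mod 4 = 3; sign now -1
(280939/227135) = (53804/227135)   [reduce mod 227135]
53804 = 2^2·13451; (2/227135) = +1 since 227135 mod 8 = 7, so (53804/227135) = (+1)^2·(13451/227135); sign now -1
reciprocity: (13451/227135) = -1·(227135/13451) since 13451 mod 4 = 3, 227135 mod 4 = 3; sign now +1
(227135/13451) = (11919/13451)   [reduce mod 13451]
reciprocity: (11919/13451) = -1·(13451/11919) since 11919 mod 4 = 3, 13451 mod 4 = 3; sign now -1
(13451/11919) = (1532/11919)   [reduce mod 11919]
1532 = 2^2·383; (2/11919) = +1 since 11919 mod 8 = 7, so (1532/11919) = (+1)^2·(383/11919); sign now -1
reciprocity: (383/11919) = -1·(11919/383) since 383 mod 4 = 3, 11919 mod 4 = 3; sign now +1
(11919/383) = (46/383)   [reduce mod 383]
46 = 2^1·23; (2/383) = +1 since 383 mod 8 = 7, so (46/383) = (+1)^1·(23/383); sign now +1
reciprocity: (23/383) = -1·(383/23) since 23 mod 4 = 3, 383 mod 4 = 3; sign now -1
(383/23) = (15/23)   [reduce mod 23]
reciprocity: (15/23) = -1·(23/15) since 15 mod 4 = 3, 23 mod 4 = 3; sign now +1
(23/15) = (8/15)   [reduce mod 15]
8 = 2^3·1; (2/15) = +1 since 15 mod 8 = 7, so (8/15) = (+1)^3·(1/15); sign now +1
(1/15) = 1; final value = sign = +1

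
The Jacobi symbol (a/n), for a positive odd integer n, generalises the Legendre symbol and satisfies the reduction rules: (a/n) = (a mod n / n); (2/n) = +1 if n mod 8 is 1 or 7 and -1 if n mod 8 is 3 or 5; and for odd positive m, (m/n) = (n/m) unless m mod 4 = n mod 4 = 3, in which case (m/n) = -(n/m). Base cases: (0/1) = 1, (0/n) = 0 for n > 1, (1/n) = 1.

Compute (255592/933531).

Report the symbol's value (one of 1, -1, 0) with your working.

factor out 2^3: 255592 = 2^3·31949; with 933531 mod 8 = 3, (2/933531) = -1; sign now -1; continue with (31949/933531)
flip (31949/933531) -> (933531/31949): both odd, 31949 mod 4 = 1, 933531 mod 4 = 3, so the flip contributes +1; sign now -1
(933531/31949): 933531 mod 31949 = 7010, so (933531/31949) = (7010/31949)
factor out 2^1: 7010 = 2^1·3505; with 31949 mod 8 = 5, (2/31949) = -1; sign now +1; continue with (3505/31949)
flip (3505/31949) -> (31949/3505): both odd, 3505 mod 4 = 1, 31949 mod 4 = 1, so the flip contributes +1; sign now +1
(31949/3505): 31949 mod 3505 = 404, so (31949/3505) = (404/3505)
factor out 2^2: 404 = 2^2·101; with 3505 mod 8 = 1, (2/3505) = +1; sign now +1; continue with (101/3505)
flip (101/3505) -> (3505/101): both odd, 101 mod 4 = 1, 3505 mod 4 = 1, so the flip contributes +1; sign now +1
(3505/101): 3505 mod 101 = 71, so (3505/101) = (71/101)
flip (71/101) -> (101/71): both odd, 71 mod 4 = 3, 101 mod 4 = 1, so the flip contributes +1; sign now +1
(101/71): 101 mod 71 = 30, so (101/71) = (30/71)
factor out 2^1: 30 = 2^1·15; with 71 mod 8 = 7, (2/71) = +1; sign now +1; continue with (15/71)
flip (15/71) -> (71/15): both odd, 15 mod 4 = 3, 71 mod 4 = 3, so the flip contributes -1; sign now -1
(71/15): 71 mod 15 = 11, so (71/15) = (11/15)
flip (11/15) -> (15/11): both odd, 11 mod 4 = 3, 15 mod 4 = 3, so the flip contributes -1; sign now +1
(15/11): 15 mod 11 = 4, so (15/11) = (4/11)
factor out 2^2: 4 = 2^2·1; with 11 mod 8 = 3, (2/11) = -1; sign now +1; continue with (1/11)
reached (1/11) = 1, so the symbol is +1

1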